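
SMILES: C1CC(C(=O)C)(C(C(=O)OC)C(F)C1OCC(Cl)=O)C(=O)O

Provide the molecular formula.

C13H16ClFO7

Heavy atoms from the SMILES: 13 C, 1 Cl, 1 F, 7 O.
Implicit hydrogens by atom environment:
  6 × O: no H
  5 × C: no H
  3 × C: 2 H each → 6
  3 × C: 1 H each → 3
  2 × C: 3 H each → 6
  1 × Cl: no H
  1 × F: no H
  1 × O: 1 H
  Total hydrogens = 16.
Molecular formula: C13H16ClFO7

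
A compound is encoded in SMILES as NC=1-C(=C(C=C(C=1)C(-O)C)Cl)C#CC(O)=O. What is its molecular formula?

Heavy atoms from the SMILES: 11 C, 1 Cl, 1 N, 3 O.
Implicit hydrogens by atom environment:
  4 × C (aromatic): no H
  3 × C: no H
  2 × C (aromatic): 1 H each → 2
  2 × O: 1 H each → 2
  1 × C: 3 H
  1 × C: 1 H
  1 × Cl: no H
  1 × N: 2 H
  1 × O: no H
  Total hydrogens = 10.
Molecular formula: C11H10ClNO3

C11H10ClNO3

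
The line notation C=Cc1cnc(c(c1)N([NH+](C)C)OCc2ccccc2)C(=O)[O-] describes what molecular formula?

C17H19N3O3

Heavy atoms from the SMILES: 17 C, 3 N, 3 O.
Implicit hydrogens by atom environment:
  7 × C (aromatic): 1 H each → 7
  4 × C (aromatic): no H
  2 × C: 3 H each → 6
  2 × C: 2 H each → 4
  2 × O: no H
  1 × C: 1 H
  1 × C: no H
  1 × N (charge +1): 1 H
  1 × N (aromatic): no H
  1 × N: no H
  1 × O (charge -1): no H
  Total hydrogens = 19.
Molecular formula: C17H19N3O3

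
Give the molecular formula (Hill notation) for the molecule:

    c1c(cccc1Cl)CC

Heavy atoms from the SMILES: 8 C, 1 Cl.
Implicit hydrogens by atom environment:
  4 × C (aromatic): 1 H each → 4
  2 × C (aromatic): no H
  1 × C: 3 H
  1 × C: 2 H
  1 × Cl: no H
  Total hydrogens = 9.
Molecular formula: C8H9Cl

C8H9Cl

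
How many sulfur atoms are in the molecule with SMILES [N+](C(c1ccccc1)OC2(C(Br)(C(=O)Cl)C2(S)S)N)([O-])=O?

The symbol for sulfur appears 2 times in the SMILES.

2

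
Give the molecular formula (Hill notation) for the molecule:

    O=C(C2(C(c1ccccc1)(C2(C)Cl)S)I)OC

C12H12ClIO2S

Heavy atoms from the SMILES: 12 C, 1 Cl, 1 I, 2 O, 1 S.
Implicit hydrogens by atom environment:
  5 × C (aromatic): 1 H each → 5
  4 × C: no H
  2 × C: 3 H each → 6
  2 × O: no H
  1 × C (aromatic): no H
  1 × Cl: no H
  1 × I: no H
  1 × S: 1 H
  Total hydrogens = 12.
Molecular formula: C12H12ClIO2S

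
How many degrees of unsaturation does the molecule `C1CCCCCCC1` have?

1

Molecular formula from the SMILES: C8H16.
DoU = (2C + 2 + N − H − X)/2 = (2·8 + 2 + 0 − 16 − 0)/2 = 2/2 = 1.
(Structurally: 1 ring(s) + 0 π bond(s) = 1.)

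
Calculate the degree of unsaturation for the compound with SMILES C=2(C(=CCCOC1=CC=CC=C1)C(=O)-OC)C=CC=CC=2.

Molecular formula from the SMILES: C18H18O3.
DoU = (2C + 2 + N − H − X)/2 = (2·18 + 2 + 0 − 18 − 0)/2 = 20/2 = 10.
(Structurally: 2 ring(s) + 8 π bond(s) = 10.)

10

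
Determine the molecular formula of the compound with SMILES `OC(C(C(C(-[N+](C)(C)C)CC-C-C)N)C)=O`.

Heavy atoms from the SMILES: 12 C, 2 N, 2 O.
Implicit hydrogens by atom environment:
  5 × C: 3 H each → 15
  3 × C: 2 H each → 6
  3 × C: 1 H each → 3
  1 × C: no H
  1 × N: 2 H
  1 × N (charge +1): no H
  1 × O: 1 H
  1 × O: no H
  Total hydrogens = 27.
Net charge +1.
Molecular formula: C12H27N2O2+

C12H27N2O2+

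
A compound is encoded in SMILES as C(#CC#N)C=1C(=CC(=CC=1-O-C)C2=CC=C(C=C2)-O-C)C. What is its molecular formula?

C18H15NO2

Heavy atoms from the SMILES: 18 C, 1 N, 2 O.
Implicit hydrogens by atom environment:
  6 × C (aromatic): 1 H each → 6
  6 × C (aromatic): no H
  3 × C: 3 H each → 9
  3 × C: no H
  2 × O: no H
  1 × N: no H
  Total hydrogens = 15.
Molecular formula: C18H15NO2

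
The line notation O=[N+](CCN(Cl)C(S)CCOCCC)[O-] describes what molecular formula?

Heavy atoms from the SMILES: 8 C, 1 Cl, 2 N, 3 O, 1 S.
Implicit hydrogens by atom environment:
  6 × C: 2 H each → 12
  2 × O: no H
  1 × C: 3 H
  1 × C: 1 H
  1 × Cl: no H
  1 × N: no H
  1 × N (charge +1): no H
  1 × O (charge -1): no H
  1 × S: 1 H
  Total hydrogens = 17.
Molecular formula: C8H17ClN2O3S

C8H17ClN2O3S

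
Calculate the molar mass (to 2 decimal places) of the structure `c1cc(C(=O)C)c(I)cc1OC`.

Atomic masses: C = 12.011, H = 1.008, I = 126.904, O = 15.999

Molecular formula: C9H9IO2.
M = 9×12.011 + 9×1.008 + 1×126.904 + 2×15.999 = 276.07 g/mol.

276.07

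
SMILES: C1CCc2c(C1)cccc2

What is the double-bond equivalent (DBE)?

Molecular formula from the SMILES: C10H12.
DoU = (2C + 2 + N − H − X)/2 = (2·10 + 2 + 0 − 12 − 0)/2 = 10/2 = 5.
(Structurally: 2 ring(s) + 3 π bond(s) = 5.)

5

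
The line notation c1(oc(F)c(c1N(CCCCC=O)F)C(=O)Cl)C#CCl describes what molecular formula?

Heavy atoms from the SMILES: 12 C, 2 Cl, 2 F, 1 N, 3 O.
Implicit hydrogens by atom environment:
  4 × C: 2 H each → 8
  4 × C (aromatic): no H
  3 × C: no H
  2 × Cl: no H
  2 × F: no H
  2 × O: no H
  1 × C: 1 H
  1 × N: no H
  1 × O (aromatic): no H
  Total hydrogens = 9.
Molecular formula: C12H9Cl2F2NO3

C12H9Cl2F2NO3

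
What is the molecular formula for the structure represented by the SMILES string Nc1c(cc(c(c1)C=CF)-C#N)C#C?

C11H7FN2

Heavy atoms from the SMILES: 11 C, 1 F, 2 N.
Implicit hydrogens by atom environment:
  4 × C (aromatic): no H
  3 × C: 1 H each → 3
  2 × C (aromatic): 1 H each → 2
  2 × C: no H
  1 × F: no H
  1 × N: 2 H
  1 × N: no H
  Total hydrogens = 7.
Molecular formula: C11H7FN2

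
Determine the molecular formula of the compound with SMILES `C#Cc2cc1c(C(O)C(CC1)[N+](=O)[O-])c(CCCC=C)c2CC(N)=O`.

Heavy atoms from the SMILES: 19 C, 2 N, 4 O.
Implicit hydrogens by atom environment:
  7 × C: 2 H each → 14
  5 × C (aromatic): no H
  4 × C: 1 H each → 4
  2 × C: no H
  2 × O: no H
  1 × C (aromatic): 1 H
  1 × N: 2 H
  1 × N (charge +1): no H
  1 × O: 1 H
  1 × O (charge -1): no H
  Total hydrogens = 22.
Molecular formula: C19H22N2O4

C19H22N2O4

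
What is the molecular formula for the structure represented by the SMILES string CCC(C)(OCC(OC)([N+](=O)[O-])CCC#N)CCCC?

Heavy atoms from the SMILES: 14 C, 2 N, 4 O.
Implicit hydrogens by atom environment:
  7 × C: 2 H each → 14
  4 × C: 3 H each → 12
  3 × C: no H
  3 × O: no H
  1 × N (charge +1): no H
  1 × N: no H
  1 × O (charge -1): no H
  Total hydrogens = 26.
Molecular formula: C14H26N2O4

C14H26N2O4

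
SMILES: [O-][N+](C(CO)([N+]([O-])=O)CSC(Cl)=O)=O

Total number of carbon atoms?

The symbol for carbon appears 4 times in the SMILES. (Cl is a single chlorine, not C + l.)

4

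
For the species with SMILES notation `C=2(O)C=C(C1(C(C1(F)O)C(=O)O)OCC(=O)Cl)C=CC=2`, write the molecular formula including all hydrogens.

Heavy atoms from the SMILES: 12 C, 1 Cl, 1 F, 6 O.
Implicit hydrogens by atom environment:
  4 × C (aromatic): 1 H each → 4
  4 × C: no H
  3 × O: 1 H each → 3
  3 × O: no H
  2 × C (aromatic): no H
  1 × C: 2 H
  1 × C: 1 H
  1 × Cl: no H
  1 × F: no H
  Total hydrogens = 10.
Molecular formula: C12H10ClFO6

C12H10ClFO6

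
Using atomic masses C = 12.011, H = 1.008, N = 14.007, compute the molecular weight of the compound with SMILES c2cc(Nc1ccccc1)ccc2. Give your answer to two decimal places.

169.23

Molecular formula: C12H11N.
M = 12×12.011 + 11×1.008 + 1×14.007 = 169.23 g/mol.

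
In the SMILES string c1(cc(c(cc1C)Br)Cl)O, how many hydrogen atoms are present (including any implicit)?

6

Hydrogens are implicit in SMILES; fill each atom to its normal valence:
  4 × C (aromatic): no H
  2 × C (aromatic): 1 H each → 2
  1 × Br: no H
  1 × C: 3 H
  1 × Cl: no H
  1 × O: 1 H
  Total hydrogens = 6.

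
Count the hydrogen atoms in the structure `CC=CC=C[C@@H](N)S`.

11

Hydrogens are implicit in SMILES; fill each atom to its normal valence:
  5 × C: 1 H each → 5
  1 × C: 3 H
  1 × N: 2 H
  1 × S: 1 H
  Total hydrogens = 11.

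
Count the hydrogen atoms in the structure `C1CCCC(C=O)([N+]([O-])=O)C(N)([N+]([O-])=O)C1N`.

Hydrogens are implicit in SMILES; fill each atom to its normal valence:
  4 × C: 2 H each → 8
  3 × O: no H
  2 × C: 1 H each → 2
  2 × C: no H
  2 × N: 2 H each → 4
  2 × N (charge +1): no H
  2 × O (charge -1): no H
  Total hydrogens = 14.

14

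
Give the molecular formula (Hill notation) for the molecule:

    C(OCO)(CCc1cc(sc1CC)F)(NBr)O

C10H15BrFNO3S

Heavy atoms from the SMILES: 1 Br, 10 C, 1 F, 1 N, 3 O, 1 S.
Implicit hydrogens by atom environment:
  4 × C: 2 H each → 8
  3 × C (aromatic): no H
  2 × O: 1 H each → 2
  1 × Br: no H
  1 × C: 3 H
  1 × C (aromatic): 1 H
  1 × C: no H
  1 × F: no H
  1 × N: 1 H
  1 × O: no H
  1 × S (aromatic): no H
  Total hydrogens = 15.
Molecular formula: C10H15BrFNO3S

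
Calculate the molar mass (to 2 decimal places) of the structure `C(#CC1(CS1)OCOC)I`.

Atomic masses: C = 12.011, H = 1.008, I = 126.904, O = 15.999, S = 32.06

270.08

Molecular formula: C6H7IO2S.
M = 6×12.011 + 7×1.008 + 1×126.904 + 2×15.999 + 1×32.06 = 270.08 g/mol.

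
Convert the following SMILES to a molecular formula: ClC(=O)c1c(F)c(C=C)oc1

Heavy atoms from the SMILES: 7 C, 1 Cl, 1 F, 2 O.
Implicit hydrogens by atom environment:
  3 × C (aromatic): no H
  1 × C: 2 H
  1 × C (aromatic): 1 H
  1 × C: 1 H
  1 × C: no H
  1 × Cl: no H
  1 × F: no H
  1 × O (aromatic): no H
  1 × O: no H
  Total hydrogens = 4.
Molecular formula: C7H4ClFO2

C7H4ClFO2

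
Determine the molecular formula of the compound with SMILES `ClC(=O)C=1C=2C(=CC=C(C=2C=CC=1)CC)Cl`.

C13H10Cl2O

Heavy atoms from the SMILES: 13 C, 2 Cl, 1 O.
Implicit hydrogens by atom environment:
  5 × C (aromatic): 1 H each → 5
  5 × C (aromatic): no H
  2 × Cl: no H
  1 × C: 3 H
  1 × C: 2 H
  1 × C: no H
  1 × O: no H
  Total hydrogens = 10.
Molecular formula: C13H10Cl2O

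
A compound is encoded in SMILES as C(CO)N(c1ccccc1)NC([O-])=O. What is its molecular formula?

Heavy atoms from the SMILES: 9 C, 2 N, 3 O.
Implicit hydrogens by atom environment:
  5 × C (aromatic): 1 H each → 5
  2 × C: 2 H each → 4
  1 × C: no H
  1 × C (aromatic): no H
  1 × N: 1 H
  1 × N: no H
  1 × O: 1 H
  1 × O: no H
  1 × O (charge -1): no H
  Total hydrogens = 11.
Net charge -1.
Molecular formula: C9H11N2O3-

C9H11N2O3-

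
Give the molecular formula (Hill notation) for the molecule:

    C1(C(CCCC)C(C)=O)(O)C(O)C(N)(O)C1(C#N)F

Heavy atoms from the SMILES: 12 C, 1 F, 2 N, 4 O.
Implicit hydrogens by atom environment:
  5 × C: no H
  3 × C: 2 H each → 6
  3 × O: 1 H each → 3
  2 × C: 3 H each → 6
  2 × C: 1 H each → 2
  1 × F: no H
  1 × N: 2 H
  1 × N: no H
  1 × O: no H
  Total hydrogens = 19.
Molecular formula: C12H19FN2O4

C12H19FN2O4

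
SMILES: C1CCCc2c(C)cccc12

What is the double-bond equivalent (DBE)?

Molecular formula from the SMILES: C11H14.
DoU = (2C + 2 + N − H − X)/2 = (2·11 + 2 + 0 − 14 − 0)/2 = 10/2 = 5.
(Structurally: 2 ring(s) + 3 π bond(s) = 5.)

5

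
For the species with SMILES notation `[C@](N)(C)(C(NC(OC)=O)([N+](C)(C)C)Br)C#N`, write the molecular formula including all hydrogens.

Heavy atoms from the SMILES: 1 Br, 9 C, 4 N, 2 O.
Implicit hydrogens by atom environment:
  5 × C: 3 H each → 15
  4 × C: no H
  2 × O: no H
  1 × Br: no H
  1 × N: 2 H
  1 × N: 1 H
  1 × N: no H
  1 × N (charge +1): no H
  Total hydrogens = 18.
Net charge +1.
Molecular formula: C9H18BrN4O2+

C9H18BrN4O2+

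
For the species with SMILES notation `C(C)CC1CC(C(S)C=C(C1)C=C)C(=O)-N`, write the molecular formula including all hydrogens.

C13H21NOS

Heavy atoms from the SMILES: 13 C, 1 N, 1 O, 1 S.
Implicit hydrogens by atom environment:
  5 × C: 2 H each → 10
  5 × C: 1 H each → 5
  2 × C: no H
  1 × C: 3 H
  1 × N: 2 H
  1 × O: no H
  1 × S: 1 H
  Total hydrogens = 21.
Molecular formula: C13H21NOS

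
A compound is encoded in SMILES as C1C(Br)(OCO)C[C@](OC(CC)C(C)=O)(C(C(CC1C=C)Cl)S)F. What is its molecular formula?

Heavy atoms from the SMILES: 1 Br, 16 C, 1 Cl, 1 F, 4 O, 1 S.
Implicit hydrogens by atom environment:
  6 × C: 2 H each → 12
  5 × C: 1 H each → 5
  3 × C: no H
  3 × O: no H
  2 × C: 3 H each → 6
  1 × Br: no H
  1 × Cl: no H
  1 × F: no H
  1 × O: 1 H
  1 × S: 1 H
  Total hydrogens = 25.
Molecular formula: C16H25BrClFO4S

C16H25BrClFO4S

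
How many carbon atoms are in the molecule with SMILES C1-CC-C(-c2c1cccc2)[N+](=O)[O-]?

10

The symbol for carbon appears 10 times in the SMILES. Lowercase c denotes aromatic carbon and counts toward C.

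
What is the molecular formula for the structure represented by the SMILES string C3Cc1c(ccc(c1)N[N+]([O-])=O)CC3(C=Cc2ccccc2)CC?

C20H22N2O2

Heavy atoms from the SMILES: 20 C, 2 N, 2 O.
Implicit hydrogens by atom environment:
  8 × C (aromatic): 1 H each → 8
  4 × C: 2 H each → 8
  4 × C (aromatic): no H
  2 × C: 1 H each → 2
  1 × C: 3 H
  1 × C: no H
  1 × N: 1 H
  1 × N (charge +1): no H
  1 × O: no H
  1 × O (charge -1): no H
  Total hydrogens = 22.
Molecular formula: C20H22N2O2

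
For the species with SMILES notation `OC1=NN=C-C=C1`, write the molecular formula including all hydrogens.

Heavy atoms from the SMILES: 4 C, 2 N, 1 O.
Implicit hydrogens by atom environment:
  3 × C (aromatic): 1 H each → 3
  2 × N (aromatic): no H
  1 × C (aromatic): no H
  1 × O: 1 H
  Total hydrogens = 4.
Molecular formula: C4H4N2O

C4H4N2O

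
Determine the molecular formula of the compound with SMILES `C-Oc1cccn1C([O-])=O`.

C6H6NO3-

Heavy atoms from the SMILES: 6 C, 1 N, 3 O.
Implicit hydrogens by atom environment:
  3 × C (aromatic): 1 H each → 3
  2 × O: no H
  1 × C: 3 H
  1 × C (aromatic): no H
  1 × C: no H
  1 × N (aromatic): no H
  1 × O (charge -1): no H
  Total hydrogens = 6.
Net charge -1.
Molecular formula: C6H6NO3-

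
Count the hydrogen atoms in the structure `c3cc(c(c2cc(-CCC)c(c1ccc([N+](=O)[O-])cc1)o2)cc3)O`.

17

Hydrogens are implicit in SMILES; fill each atom to its normal valence:
  9 × C (aromatic): 1 H each → 9
  7 × C (aromatic): no H
  2 × C: 2 H each → 4
  1 × C: 3 H
  1 × N (charge +1): no H
  1 × O: 1 H
  1 × O (aromatic): no H
  1 × O: no H
  1 × O (charge -1): no H
  Total hydrogens = 17.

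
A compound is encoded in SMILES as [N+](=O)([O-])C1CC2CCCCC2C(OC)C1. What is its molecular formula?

Heavy atoms from the SMILES: 11 C, 1 N, 3 O.
Implicit hydrogens by atom environment:
  6 × C: 2 H each → 12
  4 × C: 1 H each → 4
  2 × O: no H
  1 × C: 3 H
  1 × N (charge +1): no H
  1 × O (charge -1): no H
  Total hydrogens = 19.
Molecular formula: C11H19NO3

C11H19NO3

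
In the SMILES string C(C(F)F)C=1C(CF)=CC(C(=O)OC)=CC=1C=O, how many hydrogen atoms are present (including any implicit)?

Hydrogens are implicit in SMILES; fill each atom to its normal valence:
  4 × C (aromatic): no H
  3 × F: no H
  3 × O: no H
  2 × C: 2 H each → 4
  2 × C (aromatic): 1 H each → 2
  2 × C: 1 H each → 2
  1 × C: 3 H
  1 × C: no H
  Total hydrogens = 11.

11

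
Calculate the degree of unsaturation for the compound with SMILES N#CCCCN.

2

Molecular formula from the SMILES: C4H8N2.
DoU = (2C + 2 + N − H − X)/2 = (2·4 + 2 + 2 − 8 − 0)/2 = 4/2 = 2.
(Structurally: 0 ring(s) + 2 π bond(s) = 2.)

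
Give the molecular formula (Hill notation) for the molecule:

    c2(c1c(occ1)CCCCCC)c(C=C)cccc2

C18H22O

Heavy atoms from the SMILES: 18 C, 1 O.
Implicit hydrogens by atom environment:
  6 × C: 2 H each → 12
  6 × C (aromatic): 1 H each → 6
  4 × C (aromatic): no H
  1 × C: 3 H
  1 × C: 1 H
  1 × O (aromatic): no H
  Total hydrogens = 22.
Molecular formula: C18H22O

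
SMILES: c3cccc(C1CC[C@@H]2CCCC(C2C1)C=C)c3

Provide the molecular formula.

C18H24

Heavy atoms from the SMILES: 18 C.
Implicit hydrogens by atom environment:
  7 × C: 2 H each → 14
  5 × C: 1 H each → 5
  5 × C (aromatic): 1 H each → 5
  1 × C (aromatic): no H
  Total hydrogens = 24.
Molecular formula: C18H24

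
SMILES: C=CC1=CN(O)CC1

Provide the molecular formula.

C6H9NO

Heavy atoms from the SMILES: 6 C, 1 N, 1 O.
Implicit hydrogens by atom environment:
  3 × C: 2 H each → 6
  2 × C: 1 H each → 2
  1 × C: no H
  1 × N: no H
  1 × O: 1 H
  Total hydrogens = 9.
Molecular formula: C6H9NO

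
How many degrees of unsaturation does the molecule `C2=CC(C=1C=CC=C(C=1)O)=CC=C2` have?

Molecular formula from the SMILES: C12H10O.
DoU = (2C + 2 + N − H − X)/2 = (2·12 + 2 + 0 − 10 − 0)/2 = 16/2 = 8.
(Structurally: 2 ring(s) + 6 π bond(s) = 8.)

8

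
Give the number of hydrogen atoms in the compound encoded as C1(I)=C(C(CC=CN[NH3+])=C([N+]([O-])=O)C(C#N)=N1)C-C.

13

Hydrogens are implicit in SMILES; fill each atom to its normal valence:
  5 × C (aromatic): no H
  2 × C: 2 H each → 4
  2 × C: 1 H each → 2
  1 × C: 3 H
  1 × C: no H
  1 × I: no H
  1 × N (charge +1): 3 H
  1 × N: 1 H
  1 × N (aromatic): no H
  1 × N: no H
  1 × N (charge +1): no H
  1 × O: no H
  1 × O (charge -1): no H
  Total hydrogens = 13.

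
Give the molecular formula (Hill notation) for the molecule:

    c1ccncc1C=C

C7H7N

Heavy atoms from the SMILES: 7 C, 1 N.
Implicit hydrogens by atom environment:
  4 × C (aromatic): 1 H each → 4
  1 × C: 2 H
  1 × C: 1 H
  1 × C (aromatic): no H
  1 × N (aromatic): no H
  Total hydrogens = 7.
Molecular formula: C7H7N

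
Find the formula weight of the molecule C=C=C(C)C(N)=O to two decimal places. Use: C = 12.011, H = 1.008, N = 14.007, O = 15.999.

97.12

Molecular formula: C5H7NO.
M = 5×12.011 + 7×1.008 + 1×14.007 + 1×15.999 = 97.12 g/mol.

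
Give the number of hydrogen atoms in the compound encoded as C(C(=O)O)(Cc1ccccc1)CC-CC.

18

Hydrogens are implicit in SMILES; fill each atom to its normal valence:
  5 × C (aromatic): 1 H each → 5
  4 × C: 2 H each → 8
  1 × C: 3 H
  1 × C: 1 H
  1 × C (aromatic): no H
  1 × C: no H
  1 × O: 1 H
  1 × O: no H
  Total hydrogens = 18.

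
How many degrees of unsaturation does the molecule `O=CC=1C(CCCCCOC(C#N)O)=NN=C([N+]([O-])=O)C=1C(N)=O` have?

Molecular formula from the SMILES: C13H15N5O6.
DoU = (2C + 2 + N − H − X)/2 = (2·13 + 2 + 5 − 15 − 0)/2 = 18/2 = 9.
(Structurally: 1 ring(s) + 8 π bond(s) = 9.)

9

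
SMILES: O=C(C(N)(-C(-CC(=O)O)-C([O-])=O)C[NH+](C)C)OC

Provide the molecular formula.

Heavy atoms from the SMILES: 10 C, 2 N, 6 O.
Implicit hydrogens by atom environment:
  4 × C: no H
  4 × O: no H
  3 × C: 3 H each → 9
  2 × C: 2 H each → 4
  1 × C: 1 H
  1 × N: 2 H
  1 × N (charge +1): 1 H
  1 × O: 1 H
  1 × O (charge -1): no H
  Total hydrogens = 18.
Molecular formula: C10H18N2O6

C10H18N2O6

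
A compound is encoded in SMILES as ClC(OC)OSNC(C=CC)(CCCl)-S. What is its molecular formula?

Heavy atoms from the SMILES: 8 C, 2 Cl, 1 N, 2 O, 2 S.
Implicit hydrogens by atom environment:
  3 × C: 1 H each → 3
  2 × C: 3 H each → 6
  2 × C: 2 H each → 4
  2 × Cl: no H
  2 × O: no H
  1 × C: no H
  1 × N: 1 H
  1 × S: 1 H
  1 × S: no H
  Total hydrogens = 15.
Molecular formula: C8H15Cl2NO2S2

C8H15Cl2NO2S2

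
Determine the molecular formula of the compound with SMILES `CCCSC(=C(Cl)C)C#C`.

Heavy atoms from the SMILES: 8 C, 1 Cl, 1 S.
Implicit hydrogens by atom environment:
  3 × C: no H
  2 × C: 3 H each → 6
  2 × C: 2 H each → 4
  1 × C: 1 H
  1 × Cl: no H
  1 × S: no H
  Total hydrogens = 11.
Molecular formula: C8H11ClS

C8H11ClS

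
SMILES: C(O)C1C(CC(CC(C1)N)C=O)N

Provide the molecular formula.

C9H18N2O2

Heavy atoms from the SMILES: 9 C, 2 N, 2 O.
Implicit hydrogens by atom environment:
  5 × C: 1 H each → 5
  4 × C: 2 H each → 8
  2 × N: 2 H each → 4
  1 × O: 1 H
  1 × O: no H
  Total hydrogens = 18.
Molecular formula: C9H18N2O2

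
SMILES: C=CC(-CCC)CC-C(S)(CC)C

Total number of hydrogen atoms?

24

Hydrogens are implicit in SMILES; fill each atom to its normal valence:
  6 × C: 2 H each → 12
  3 × C: 3 H each → 9
  2 × C: 1 H each → 2
  1 × C: no H
  1 × S: 1 H
  Total hydrogens = 24.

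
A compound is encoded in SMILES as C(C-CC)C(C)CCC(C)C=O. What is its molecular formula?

Heavy atoms from the SMILES: 11 C, 1 O.
Implicit hydrogens by atom environment:
  5 × C: 2 H each → 10
  3 × C: 3 H each → 9
  3 × C: 1 H each → 3
  1 × O: no H
  Total hydrogens = 22.
Molecular formula: C11H22O

C11H22O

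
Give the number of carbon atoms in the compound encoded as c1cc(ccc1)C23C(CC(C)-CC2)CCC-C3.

17

The symbol for carbon appears 17 times in the SMILES. Lowercase c denotes aromatic carbon and counts toward C.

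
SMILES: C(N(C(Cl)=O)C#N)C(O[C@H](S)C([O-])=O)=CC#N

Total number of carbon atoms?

8

The symbol for carbon appears 8 times in the SMILES. (Cl is a single chlorine, not C + l.)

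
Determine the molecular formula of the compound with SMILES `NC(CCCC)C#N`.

C6H12N2

Heavy atoms from the SMILES: 6 C, 2 N.
Implicit hydrogens by atom environment:
  3 × C: 2 H each → 6
  1 × C: 3 H
  1 × C: 1 H
  1 × C: no H
  1 × N: 2 H
  1 × N: no H
  Total hydrogens = 12.
Molecular formula: C6H12N2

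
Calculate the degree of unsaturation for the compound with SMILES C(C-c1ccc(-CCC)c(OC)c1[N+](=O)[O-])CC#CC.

7

Molecular formula from the SMILES: C16H21NO3.
DoU = (2C + 2 + N − H − X)/2 = (2·16 + 2 + 1 − 21 − 0)/2 = 14/2 = 7.
(Structurally: 1 ring(s) + 6 π bond(s) = 7.)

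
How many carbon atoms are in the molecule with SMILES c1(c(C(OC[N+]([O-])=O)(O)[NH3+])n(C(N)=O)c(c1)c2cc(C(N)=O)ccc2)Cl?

The symbol for carbon appears 14 times in the SMILES. Lowercase c denotes aromatic carbon and counts toward C.

14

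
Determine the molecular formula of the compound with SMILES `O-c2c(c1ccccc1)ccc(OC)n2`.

C12H11NO2

Heavy atoms from the SMILES: 12 C, 1 N, 2 O.
Implicit hydrogens by atom environment:
  7 × C (aromatic): 1 H each → 7
  4 × C (aromatic): no H
  1 × C: 3 H
  1 × N (aromatic): no H
  1 × O: 1 H
  1 × O: no H
  Total hydrogens = 11.
Molecular formula: C12H11NO2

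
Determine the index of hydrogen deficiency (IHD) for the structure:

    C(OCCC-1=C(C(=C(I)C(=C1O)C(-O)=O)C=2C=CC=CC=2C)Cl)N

Molecular formula from the SMILES: C17H17ClINO4.
DoU = (2C + 2 + N − H − X)/2 = (2·17 + 2 + 1 − 17 − 2)/2 = 18/2 = 9.
(Structurally: 2 ring(s) + 7 π bond(s) = 9.)

9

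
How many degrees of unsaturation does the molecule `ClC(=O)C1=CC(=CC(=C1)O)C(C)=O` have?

Molecular formula from the SMILES: C9H7ClO3.
DoU = (2C + 2 + N − H − X)/2 = (2·9 + 2 + 0 − 7 − 1)/2 = 12/2 = 6.
(Structurally: 1 ring(s) + 5 π bond(s) = 6.)

6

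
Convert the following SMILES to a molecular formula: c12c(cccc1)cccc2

Heavy atoms from the SMILES: 10 C.
Implicit hydrogens by atom environment:
  8 × C (aromatic): 1 H each → 8
  2 × C (aromatic): no H
  Total hydrogens = 8.
Molecular formula: C10H8

C10H8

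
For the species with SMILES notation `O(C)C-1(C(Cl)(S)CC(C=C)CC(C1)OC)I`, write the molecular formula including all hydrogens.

C11H18ClIO2S

Heavy atoms from the SMILES: 11 C, 1 Cl, 1 I, 2 O, 1 S.
Implicit hydrogens by atom environment:
  4 × C: 2 H each → 8
  3 × C: 1 H each → 3
  2 × C: 3 H each → 6
  2 × C: no H
  2 × O: no H
  1 × Cl: no H
  1 × I: no H
  1 × S: 1 H
  Total hydrogens = 18.
Molecular formula: C11H18ClIO2S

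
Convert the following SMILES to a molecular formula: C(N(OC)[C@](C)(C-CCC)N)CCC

C11H26N2O

Heavy atoms from the SMILES: 11 C, 2 N, 1 O.
Implicit hydrogens by atom environment:
  6 × C: 2 H each → 12
  4 × C: 3 H each → 12
  1 × C: no H
  1 × N: 2 H
  1 × N: no H
  1 × O: no H
  Total hydrogens = 26.
Molecular formula: C11H26N2O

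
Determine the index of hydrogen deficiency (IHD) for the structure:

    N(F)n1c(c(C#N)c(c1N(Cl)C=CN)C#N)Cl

Molecular formula from the SMILES: C8H5Cl2FN6.
DoU = (2C + 2 + N − H − X)/2 = (2·8 + 2 + 6 − 5 − 3)/2 = 16/2 = 8.
(Structurally: 1 ring(s) + 7 π bond(s) = 8.)

8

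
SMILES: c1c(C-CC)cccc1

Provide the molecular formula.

C9H12

Heavy atoms from the SMILES: 9 C.
Implicit hydrogens by atom environment:
  5 × C (aromatic): 1 H each → 5
  2 × C: 2 H each → 4
  1 × C: 3 H
  1 × C (aromatic): no H
  Total hydrogens = 12.
Molecular formula: C9H12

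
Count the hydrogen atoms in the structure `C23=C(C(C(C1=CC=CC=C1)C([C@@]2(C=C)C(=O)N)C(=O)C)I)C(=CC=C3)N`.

21

Hydrogens are implicit in SMILES; fill each atom to its normal valence:
  8 × C (aromatic): 1 H each → 8
  4 × C: 1 H each → 4
  4 × C (aromatic): no H
  3 × C: no H
  2 × N: 2 H each → 4
  2 × O: no H
  1 × C: 3 H
  1 × C: 2 H
  1 × I: no H
  Total hydrogens = 21.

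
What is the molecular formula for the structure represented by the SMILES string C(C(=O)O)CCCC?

Heavy atoms from the SMILES: 6 C, 2 O.
Implicit hydrogens by atom environment:
  4 × C: 2 H each → 8
  1 × C: 3 H
  1 × C: no H
  1 × O: 1 H
  1 × O: no H
  Total hydrogens = 12.
Molecular formula: C6H12O2

C6H12O2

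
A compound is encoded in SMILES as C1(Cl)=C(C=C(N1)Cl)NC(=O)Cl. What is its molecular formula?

C5H3Cl3N2O

Heavy atoms from the SMILES: 5 C, 3 Cl, 2 N, 1 O.
Implicit hydrogens by atom environment:
  3 × C (aromatic): no H
  3 × Cl: no H
  1 × C (aromatic): 1 H
  1 × C: no H
  1 × N (aromatic): 1 H
  1 × N: 1 H
  1 × O: no H
  Total hydrogens = 3.
Molecular formula: C5H3Cl3N2O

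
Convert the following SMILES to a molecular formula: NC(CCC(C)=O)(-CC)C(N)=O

Heavy atoms from the SMILES: 8 C, 2 N, 2 O.
Implicit hydrogens by atom environment:
  3 × C: 2 H each → 6
  3 × C: no H
  2 × C: 3 H each → 6
  2 × N: 2 H each → 4
  2 × O: no H
  Total hydrogens = 16.
Molecular formula: C8H16N2O2

C8H16N2O2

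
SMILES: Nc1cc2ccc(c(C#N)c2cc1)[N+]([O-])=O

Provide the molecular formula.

Heavy atoms from the SMILES: 11 C, 3 N, 2 O.
Implicit hydrogens by atom environment:
  5 × C (aromatic): 1 H each → 5
  5 × C (aromatic): no H
  1 × C: no H
  1 × N: 2 H
  1 × N: no H
  1 × N (charge +1): no H
  1 × O: no H
  1 × O (charge -1): no H
  Total hydrogens = 7.
Molecular formula: C11H7N3O2

C11H7N3O2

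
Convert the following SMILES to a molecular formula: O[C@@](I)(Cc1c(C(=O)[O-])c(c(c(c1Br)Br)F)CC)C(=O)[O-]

Heavy atoms from the SMILES: 2 Br, 12 C, 1 F, 1 I, 5 O.
Implicit hydrogens by atom environment:
  6 × C (aromatic): no H
  3 × C: no H
  2 × Br: no H
  2 × C: 2 H each → 4
  2 × O: no H
  2 × O (charge -1): no H
  1 × C: 3 H
  1 × F: no H
  1 × I: no H
  1 × O: 1 H
  Total hydrogens = 8.
Net charge -2.
Molecular formula: [C12H8Br2FIO5]2-

[C12H8Br2FIO5]2-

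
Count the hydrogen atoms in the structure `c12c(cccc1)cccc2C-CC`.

Hydrogens are implicit in SMILES; fill each atom to its normal valence:
  7 × C (aromatic): 1 H each → 7
  3 × C (aromatic): no H
  2 × C: 2 H each → 4
  1 × C: 3 H
  Total hydrogens = 14.

14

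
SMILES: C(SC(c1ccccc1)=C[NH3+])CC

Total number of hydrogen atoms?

Hydrogens are implicit in SMILES; fill each atom to its normal valence:
  5 × C (aromatic): 1 H each → 5
  2 × C: 2 H each → 4
  1 × C: 3 H
  1 × C: 1 H
  1 × C: no H
  1 × C (aromatic): no H
  1 × N (charge +1): 3 H
  1 × S: no H
  Total hydrogens = 16.

16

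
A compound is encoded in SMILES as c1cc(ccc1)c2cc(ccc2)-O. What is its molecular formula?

C12H10O

Heavy atoms from the SMILES: 12 C, 1 O.
Implicit hydrogens by atom environment:
  9 × C (aromatic): 1 H each → 9
  3 × C (aromatic): no H
  1 × O: 1 H
  Total hydrogens = 10.
Molecular formula: C12H10O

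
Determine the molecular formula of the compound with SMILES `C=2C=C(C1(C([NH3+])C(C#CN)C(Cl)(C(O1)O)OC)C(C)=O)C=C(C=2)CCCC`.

C20H28ClN2O4+

Heavy atoms from the SMILES: 20 C, 1 Cl, 2 N, 4 O.
Implicit hydrogens by atom environment:
  5 × C: no H
  4 × C (aromatic): 1 H each → 4
  3 × C: 3 H each → 9
  3 × C: 2 H each → 6
  3 × C: 1 H each → 3
  3 × O: no H
  2 × C (aromatic): no H
  1 × Cl: no H
  1 × N (charge +1): 3 H
  1 × N: 2 H
  1 × O: 1 H
  Total hydrogens = 28.
Net charge +1.
Molecular formula: C20H28ClN2O4+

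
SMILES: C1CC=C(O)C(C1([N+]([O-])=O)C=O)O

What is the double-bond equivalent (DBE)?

4

Molecular formula from the SMILES: C7H9NO5.
DoU = (2C + 2 + N − H − X)/2 = (2·7 + 2 + 1 − 9 − 0)/2 = 8/2 = 4.
(Structurally: 1 ring(s) + 3 π bond(s) = 4.)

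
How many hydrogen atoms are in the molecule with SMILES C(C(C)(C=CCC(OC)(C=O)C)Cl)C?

Hydrogens are implicit in SMILES; fill each atom to its normal valence:
  4 × C: 3 H each → 12
  3 × C: 1 H each → 3
  2 × C: 2 H each → 4
  2 × C: no H
  2 × O: no H
  1 × Cl: no H
  Total hydrogens = 19.

19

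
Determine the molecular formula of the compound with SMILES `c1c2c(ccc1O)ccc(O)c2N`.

C10H9NO2

Heavy atoms from the SMILES: 10 C, 1 N, 2 O.
Implicit hydrogens by atom environment:
  5 × C (aromatic): 1 H each → 5
  5 × C (aromatic): no H
  2 × O: 1 H each → 2
  1 × N: 2 H
  Total hydrogens = 9.
Molecular formula: C10H9NO2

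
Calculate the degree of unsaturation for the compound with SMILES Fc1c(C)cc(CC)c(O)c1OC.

Molecular formula from the SMILES: C10H13FO2.
DoU = (2C + 2 + N − H − X)/2 = (2·10 + 2 + 0 − 13 − 1)/2 = 8/2 = 4.
(Structurally: 1 ring(s) + 3 π bond(s) = 4.)

4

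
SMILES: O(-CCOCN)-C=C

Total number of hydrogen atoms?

Hydrogens are implicit in SMILES; fill each atom to its normal valence:
  4 × C: 2 H each → 8
  2 × O: no H
  1 × C: 1 H
  1 × N: 2 H
  Total hydrogens = 11.

11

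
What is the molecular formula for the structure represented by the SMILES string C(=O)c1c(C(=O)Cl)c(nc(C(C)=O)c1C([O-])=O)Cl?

C10H4Cl2NO5-

Heavy atoms from the SMILES: 10 C, 2 Cl, 1 N, 5 O.
Implicit hydrogens by atom environment:
  5 × C (aromatic): no H
  4 × O: no H
  3 × C: no H
  2 × Cl: no H
  1 × C: 3 H
  1 × C: 1 H
  1 × N (aromatic): no H
  1 × O (charge -1): no H
  Total hydrogens = 4.
Net charge -1.
Molecular formula: C10H4Cl2NO5-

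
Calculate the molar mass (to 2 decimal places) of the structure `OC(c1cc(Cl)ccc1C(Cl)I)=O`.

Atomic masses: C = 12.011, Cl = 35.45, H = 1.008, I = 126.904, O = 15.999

330.93

Molecular formula: C8H5Cl2IO2.
M = 8×12.011 + 2×35.45 + 5×1.008 + 1×126.904 + 2×15.999 = 330.93 g/mol.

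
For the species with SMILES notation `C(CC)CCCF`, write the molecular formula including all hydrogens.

Heavy atoms from the SMILES: 6 C, 1 F.
Implicit hydrogens by atom environment:
  5 × C: 2 H each → 10
  1 × C: 3 H
  1 × F: no H
  Total hydrogens = 13.
Molecular formula: C6H13F

C6H13F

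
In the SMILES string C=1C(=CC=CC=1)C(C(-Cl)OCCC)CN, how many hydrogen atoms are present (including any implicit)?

Hydrogens are implicit in SMILES; fill each atom to its normal valence:
  5 × C (aromatic): 1 H each → 5
  3 × C: 2 H each → 6
  2 × C: 1 H each → 2
  1 × C: 3 H
  1 × C (aromatic): no H
  1 × Cl: no H
  1 × N: 2 H
  1 × O: no H
  Total hydrogens = 18.

18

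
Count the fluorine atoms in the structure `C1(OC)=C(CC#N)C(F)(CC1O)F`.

2

The symbol for fluorine appears 2 times in the SMILES.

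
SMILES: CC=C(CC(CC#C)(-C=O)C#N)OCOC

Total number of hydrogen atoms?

15

Hydrogens are implicit in SMILES; fill each atom to its normal valence:
  4 × C: no H
  3 × C: 2 H each → 6
  3 × C: 1 H each → 3
  3 × O: no H
  2 × C: 3 H each → 6
  1 × N: no H
  Total hydrogens = 15.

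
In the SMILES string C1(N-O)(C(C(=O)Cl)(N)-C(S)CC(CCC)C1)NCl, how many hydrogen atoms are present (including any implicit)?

19

Hydrogens are implicit in SMILES; fill each atom to its normal valence:
  4 × C: 2 H each → 8
  3 × C: no H
  2 × C: 1 H each → 2
  2 × Cl: no H
  2 × N: 1 H each → 2
  1 × C: 3 H
  1 × N: 2 H
  1 × O: 1 H
  1 × O: no H
  1 × S: 1 H
  Total hydrogens = 19.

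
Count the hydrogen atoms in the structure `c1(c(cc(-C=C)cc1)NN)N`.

11

Hydrogens are implicit in SMILES; fill each atom to its normal valence:
  3 × C (aromatic): 1 H each → 3
  3 × C (aromatic): no H
  2 × N: 2 H each → 4
  1 × C: 2 H
  1 × C: 1 H
  1 × N: 1 H
  Total hydrogens = 11.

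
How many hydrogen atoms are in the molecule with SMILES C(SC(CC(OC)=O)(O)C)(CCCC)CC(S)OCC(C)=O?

28

Hydrogens are implicit in SMILES; fill each atom to its normal valence:
  6 × C: 2 H each → 12
  4 × C: 3 H each → 12
  4 × O: no H
  3 × C: no H
  2 × C: 1 H each → 2
  1 × O: 1 H
  1 × S: 1 H
  1 × S: no H
  Total hydrogens = 28.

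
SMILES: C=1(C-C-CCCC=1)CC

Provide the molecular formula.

Heavy atoms from the SMILES: 9 C.
Implicit hydrogens by atom environment:
  6 × C: 2 H each → 12
  1 × C: 3 H
  1 × C: 1 H
  1 × C: no H
  Total hydrogens = 16.
Molecular formula: C9H16

C9H16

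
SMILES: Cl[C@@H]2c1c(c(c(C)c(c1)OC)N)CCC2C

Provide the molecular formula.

Heavy atoms from the SMILES: 13 C, 1 Cl, 1 N, 1 O.
Implicit hydrogens by atom environment:
  5 × C (aromatic): no H
  3 × C: 3 H each → 9
  2 × C: 2 H each → 4
  2 × C: 1 H each → 2
  1 × C (aromatic): 1 H
  1 × Cl: no H
  1 × N: 2 H
  1 × O: no H
  Total hydrogens = 18.
Molecular formula: C13H18ClNO

C13H18ClNO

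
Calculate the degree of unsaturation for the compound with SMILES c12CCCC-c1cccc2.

5

Molecular formula from the SMILES: C10H12.
DoU = (2C + 2 + N − H − X)/2 = (2·10 + 2 + 0 − 12 − 0)/2 = 10/2 = 5.
(Structurally: 2 ring(s) + 3 π bond(s) = 5.)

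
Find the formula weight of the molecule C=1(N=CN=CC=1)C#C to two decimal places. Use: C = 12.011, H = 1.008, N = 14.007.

Molecular formula: C6H4N2.
M = 6×12.011 + 4×1.008 + 2×14.007 = 104.11 g/mol.

104.11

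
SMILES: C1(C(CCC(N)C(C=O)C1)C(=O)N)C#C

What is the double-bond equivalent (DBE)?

Molecular formula from the SMILES: C11H16N2O2.
DoU = (2C + 2 + N − H − X)/2 = (2·11 + 2 + 2 − 16 − 0)/2 = 10/2 = 5.
(Structurally: 1 ring(s) + 4 π bond(s) = 5.)

5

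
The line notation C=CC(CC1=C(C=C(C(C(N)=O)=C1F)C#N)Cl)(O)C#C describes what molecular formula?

Heavy atoms from the SMILES: 14 C, 1 Cl, 1 F, 2 N, 2 O.
Implicit hydrogens by atom environment:
  5 × C (aromatic): no H
  4 × C: no H
  2 × C: 2 H each → 4
  2 × C: 1 H each → 2
  1 × C (aromatic): 1 H
  1 × Cl: no H
  1 × F: no H
  1 × N: 2 H
  1 × N: no H
  1 × O: 1 H
  1 × O: no H
  Total hydrogens = 10.
Molecular formula: C14H10ClFN2O2

C14H10ClFN2O2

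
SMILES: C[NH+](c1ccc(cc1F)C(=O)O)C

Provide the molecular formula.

Heavy atoms from the SMILES: 9 C, 1 F, 1 N, 2 O.
Implicit hydrogens by atom environment:
  3 × C (aromatic): 1 H each → 3
  3 × C (aromatic): no H
  2 × C: 3 H each → 6
  1 × C: no H
  1 × F: no H
  1 × N (charge +1): 1 H
  1 × O: 1 H
  1 × O: no H
  Total hydrogens = 11.
Net charge +1.
Molecular formula: C9H11FNO2+

C9H11FNO2+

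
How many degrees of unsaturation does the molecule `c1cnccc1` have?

Molecular formula from the SMILES: C5H5N.
DoU = (2C + 2 + N − H − X)/2 = (2·5 + 2 + 1 − 5 − 0)/2 = 8/2 = 4.
(Structurally: 1 ring(s) + 3 π bond(s) = 4.)

4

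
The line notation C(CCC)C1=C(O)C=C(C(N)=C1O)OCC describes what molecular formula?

Heavy atoms from the SMILES: 12 C, 1 N, 3 O.
Implicit hydrogens by atom environment:
  5 × C (aromatic): no H
  4 × C: 2 H each → 8
  2 × C: 3 H each → 6
  2 × O: 1 H each → 2
  1 × C (aromatic): 1 H
  1 × N: 2 H
  1 × O: no H
  Total hydrogens = 19.
Molecular formula: C12H19NO3

C12H19NO3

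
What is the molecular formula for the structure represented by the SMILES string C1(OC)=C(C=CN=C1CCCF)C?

C10H14FNO

Heavy atoms from the SMILES: 10 C, 1 F, 1 N, 1 O.
Implicit hydrogens by atom environment:
  3 × C: 2 H each → 6
  3 × C (aromatic): no H
  2 × C: 3 H each → 6
  2 × C (aromatic): 1 H each → 2
  1 × F: no H
  1 × N (aromatic): no H
  1 × O: no H
  Total hydrogens = 14.
Molecular formula: C10H14FNO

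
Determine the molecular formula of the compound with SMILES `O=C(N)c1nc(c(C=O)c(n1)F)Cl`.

C6H3ClFN3O2

Heavy atoms from the SMILES: 6 C, 1 Cl, 1 F, 3 N, 2 O.
Implicit hydrogens by atom environment:
  4 × C (aromatic): no H
  2 × N (aromatic): no H
  2 × O: no H
  1 × C: 1 H
  1 × C: no H
  1 × Cl: no H
  1 × F: no H
  1 × N: 2 H
  Total hydrogens = 3.
Molecular formula: C6H3ClFN3O2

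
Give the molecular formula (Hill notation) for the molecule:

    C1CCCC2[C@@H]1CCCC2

Heavy atoms from the SMILES: 10 C.
Implicit hydrogens by atom environment:
  8 × C: 2 H each → 16
  2 × C: 1 H each → 2
  Total hydrogens = 18.
Molecular formula: C10H18

C10H18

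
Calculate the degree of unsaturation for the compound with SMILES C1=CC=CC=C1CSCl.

Molecular formula from the SMILES: C7H7ClS.
DoU = (2C + 2 + N − H − X)/2 = (2·7 + 2 + 0 − 7 − 1)/2 = 8/2 = 4.
(Structurally: 1 ring(s) + 3 π bond(s) = 4.)

4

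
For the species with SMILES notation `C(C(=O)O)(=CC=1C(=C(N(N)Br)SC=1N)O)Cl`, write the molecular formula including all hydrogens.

C7H7BrClN3O3S

Heavy atoms from the SMILES: 1 Br, 7 C, 1 Cl, 3 N, 3 O, 1 S.
Implicit hydrogens by atom environment:
  4 × C (aromatic): no H
  2 × C: no H
  2 × N: 2 H each → 4
  2 × O: 1 H each → 2
  1 × Br: no H
  1 × C: 1 H
  1 × Cl: no H
  1 × N: no H
  1 × O: no H
  1 × S (aromatic): no H
  Total hydrogens = 7.
Molecular formula: C7H7BrClN3O3S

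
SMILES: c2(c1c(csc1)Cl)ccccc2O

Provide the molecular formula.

C10H7ClOS

Heavy atoms from the SMILES: 10 C, 1 Cl, 1 O, 1 S.
Implicit hydrogens by atom environment:
  6 × C (aromatic): 1 H each → 6
  4 × C (aromatic): no H
  1 × Cl: no H
  1 × O: 1 H
  1 × S (aromatic): no H
  Total hydrogens = 7.
Molecular formula: C10H7ClOS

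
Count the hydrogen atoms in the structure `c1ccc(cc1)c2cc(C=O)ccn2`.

9

Hydrogens are implicit in SMILES; fill each atom to its normal valence:
  8 × C (aromatic): 1 H each → 8
  3 × C (aromatic): no H
  1 × C: 1 H
  1 × N (aromatic): no H
  1 × O: no H
  Total hydrogens = 9.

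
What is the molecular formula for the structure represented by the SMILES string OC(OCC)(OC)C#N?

C5H9NO3

Heavy atoms from the SMILES: 5 C, 1 N, 3 O.
Implicit hydrogens by atom environment:
  2 × C: 3 H each → 6
  2 × C: no H
  2 × O: no H
  1 × C: 2 H
  1 × N: no H
  1 × O: 1 H
  Total hydrogens = 9.
Molecular formula: C5H9NO3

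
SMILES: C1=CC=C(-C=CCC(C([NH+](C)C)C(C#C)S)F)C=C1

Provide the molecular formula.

Heavy atoms from the SMILES: 16 C, 1 F, 1 N, 1 S.
Implicit hydrogens by atom environment:
  6 × C: 1 H each → 6
  5 × C (aromatic): 1 H each → 5
  2 × C: 3 H each → 6
  1 × C: 2 H
  1 × C: no H
  1 × C (aromatic): no H
  1 × F: no H
  1 × N (charge +1): 1 H
  1 × S: 1 H
  Total hydrogens = 21.
Net charge +1.
Molecular formula: C16H21FNS+

C16H21FNS+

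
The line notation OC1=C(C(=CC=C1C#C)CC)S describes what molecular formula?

Heavy atoms from the SMILES: 10 C, 1 O, 1 S.
Implicit hydrogens by atom environment:
  4 × C (aromatic): no H
  2 × C (aromatic): 1 H each → 2
  1 × C: 3 H
  1 × C: 2 H
  1 × C: 1 H
  1 × C: no H
  1 × O: 1 H
  1 × S: 1 H
  Total hydrogens = 10.
Molecular formula: C10H10OS

C10H10OS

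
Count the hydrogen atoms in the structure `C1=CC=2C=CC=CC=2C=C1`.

Hydrogens are implicit in SMILES; fill each atom to its normal valence:
  8 × C (aromatic): 1 H each → 8
  2 × C (aromatic): no H
  Total hydrogens = 8.

8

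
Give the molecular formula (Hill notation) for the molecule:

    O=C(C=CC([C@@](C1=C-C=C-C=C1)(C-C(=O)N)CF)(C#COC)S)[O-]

C17H17FNO4S-

Heavy atoms from the SMILES: 17 C, 1 F, 1 N, 4 O, 1 S.
Implicit hydrogens by atom environment:
  6 × C: no H
  5 × C (aromatic): 1 H each → 5
  3 × O: no H
  2 × C: 2 H each → 4
  2 × C: 1 H each → 2
  1 × C: 3 H
  1 × C (aromatic): no H
  1 × F: no H
  1 × N: 2 H
  1 × O (charge -1): no H
  1 × S: 1 H
  Total hydrogens = 17.
Net charge -1.
Molecular formula: C17H17FNO4S-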